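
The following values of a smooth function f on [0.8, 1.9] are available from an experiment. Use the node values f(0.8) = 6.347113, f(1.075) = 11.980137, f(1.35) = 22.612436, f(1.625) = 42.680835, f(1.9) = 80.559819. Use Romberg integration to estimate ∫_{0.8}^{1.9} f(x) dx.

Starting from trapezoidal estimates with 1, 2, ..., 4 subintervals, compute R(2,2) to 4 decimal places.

R(0,0) (trapezoid, 1 panel, h=1.1000): 47.798813
R(1,0) (trapezoid, 2 panels, h=0.5500): 36.336246
R(2,0) (trapezoid, 4 panels, h=0.2750): 33.199890
R(1,1) = 36.336246 + (36.336246 − 47.798813)/3 = 32.515390
R(2,1) = 33.199890 + (33.199890 − 36.336246)/3 = 32.154438
R(2,2) = 32.154438 + (32.154438 − 32.515390)/15 = 32.130375

32.1304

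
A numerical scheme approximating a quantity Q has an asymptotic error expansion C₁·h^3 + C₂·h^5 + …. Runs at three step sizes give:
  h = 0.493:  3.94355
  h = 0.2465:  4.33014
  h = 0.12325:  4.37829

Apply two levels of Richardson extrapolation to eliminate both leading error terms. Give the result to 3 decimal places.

First eliminate the h^3 term (factor 2^3 = 8):
  B₁ = (8·4.33014 − 3.94355)/7 = 4.38537
  B₂ = (8·4.37829 − 4.33014)/7 = 4.38517
Then eliminate the h^5 term (factor 2^5 = 32):
  (32·4.38517 − 4.38537)/31 = 4.38516

4.385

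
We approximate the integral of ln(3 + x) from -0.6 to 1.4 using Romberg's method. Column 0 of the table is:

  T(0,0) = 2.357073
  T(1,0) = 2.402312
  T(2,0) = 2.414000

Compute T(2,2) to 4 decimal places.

T(1,1) = 2.402312 + (2.402312 − 2.357073)/3 = 2.417392
T(2,1) = 2.414000 + (2.414000 − 2.402312)/3 = 2.417896
T(2,2) = 2.417896 + (2.417896 − 2.417392)/15 = 2.417930

2.4179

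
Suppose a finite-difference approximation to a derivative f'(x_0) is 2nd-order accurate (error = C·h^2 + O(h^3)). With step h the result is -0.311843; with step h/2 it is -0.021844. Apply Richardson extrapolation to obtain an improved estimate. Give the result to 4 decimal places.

The leading error scales as h^2; refining by a factor of 2 reduces it by 2^2 = 4.
Extrapolated value = (4·A(h/2) − A(h)) / (4 − 1)
= (4·(-0.021844) − (-0.311843)) / 3
= 0.224467 / 3 = 0.074822

0.0748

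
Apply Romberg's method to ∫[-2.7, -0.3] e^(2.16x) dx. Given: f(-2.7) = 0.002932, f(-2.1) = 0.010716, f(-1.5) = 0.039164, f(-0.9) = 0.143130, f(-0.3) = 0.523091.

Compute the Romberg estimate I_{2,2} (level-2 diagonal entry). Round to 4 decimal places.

0.2420

I_{0,0} (trapezoid, 1 panel, h=2.4000): 0.631228
I_{1,0} (trapezoid, 2 panels, h=1.2000): 0.362611
I_{2,0} (trapezoid, 4 panels, h=0.6000): 0.273613
I_{1,1} = 0.362611 + (0.362611 − 0.631228)/3 = 0.273072
I_{2,1} = 0.273613 + (0.273613 − 0.362611)/3 = 0.243947
I_{2,2} = 0.243947 + (0.243947 − 0.273072)/15 = 0.242005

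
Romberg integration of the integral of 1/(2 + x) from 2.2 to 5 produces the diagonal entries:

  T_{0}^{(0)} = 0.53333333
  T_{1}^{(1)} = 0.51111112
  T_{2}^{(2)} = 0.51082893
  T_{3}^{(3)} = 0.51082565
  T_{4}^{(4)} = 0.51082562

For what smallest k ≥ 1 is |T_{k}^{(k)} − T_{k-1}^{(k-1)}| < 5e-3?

|T_{1}^{(1)} − T_{0}^{(0)}| = 0.02222221 ≥ 5e-3
|T_{2}^{(2)} − T_{1}^{(1)}| = 0.00028219 < 5e-3

k = 2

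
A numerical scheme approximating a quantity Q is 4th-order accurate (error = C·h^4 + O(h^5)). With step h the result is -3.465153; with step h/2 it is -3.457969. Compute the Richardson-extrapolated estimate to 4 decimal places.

-3.4575

The leading error scales as h^4; refining by a factor of 2 reduces it by 2^4 = 16.
Extrapolated value = (16·A(h/2) − A(h)) / (16 − 1)
= (16·(-3.457969) − (-3.465153)) / 15
= -51.862351 / 15 = -3.457490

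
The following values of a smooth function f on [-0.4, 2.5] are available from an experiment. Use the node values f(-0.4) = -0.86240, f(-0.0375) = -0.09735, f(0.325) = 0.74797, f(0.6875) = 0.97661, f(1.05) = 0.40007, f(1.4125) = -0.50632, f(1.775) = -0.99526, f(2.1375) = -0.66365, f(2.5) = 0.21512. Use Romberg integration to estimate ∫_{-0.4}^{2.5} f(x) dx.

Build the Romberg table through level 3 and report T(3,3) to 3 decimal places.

T(0,0) (trapezoid, 1 panel, h=2.9000): -0.93856
T(1,0) (trapezoid, 2 panels, h=1.4500): 0.11082
T(2,0) (trapezoid, 4 panels, h=0.7250): -0.12387
T(3,0) (trapezoid, 8 panels, h=0.3625): -0.16732
T(1,1) = 0.11082 + (0.11082 − (-0.93856))/3 = 0.46061
T(2,1) = -0.12387 + (-0.12387 − 0.11082)/3 = -0.20210
T(3,1) = -0.16732 + (-0.16732 − (-0.12387))/3 = -0.18180
T(2,2) = -0.20210 + (-0.20210 − 0.46061)/15 = -0.24628
T(3,2) = -0.18180 + (-0.18180 − (-0.20210))/15 = -0.18045
T(3,3) = -0.18045 + (-0.18045 − (-0.24628))/63 = -0.17941

-0.179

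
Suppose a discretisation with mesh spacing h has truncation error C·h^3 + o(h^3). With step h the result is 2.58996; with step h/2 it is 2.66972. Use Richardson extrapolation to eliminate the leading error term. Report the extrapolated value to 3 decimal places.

The leading error scales as h^3; refining by a factor of 2 reduces it by 2^3 = 8.
Extrapolated value = (8·A(h/2) − A(h)) / (8 − 1)
= (8·2.66972 − 2.58996) / 7
= 18.76780 / 7 = 2.68111

2.681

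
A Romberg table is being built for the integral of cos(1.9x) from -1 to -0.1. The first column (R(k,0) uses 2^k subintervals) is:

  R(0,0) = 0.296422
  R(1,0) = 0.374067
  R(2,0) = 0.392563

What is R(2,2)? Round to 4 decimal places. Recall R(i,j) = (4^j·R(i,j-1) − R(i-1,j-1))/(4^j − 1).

Richardson extrapolation on the trapezoidal column (denominator 4−1=3):
R(1,1) = 0.374067 + (0.374067 − 0.296422)/3 = 0.399949
R(2,1) = 0.392563 + (0.392563 − 0.374067)/3 = 0.398728
R(2,2) = (16·0.398728 − 0.399949) / 15 = 0.398647

0.3986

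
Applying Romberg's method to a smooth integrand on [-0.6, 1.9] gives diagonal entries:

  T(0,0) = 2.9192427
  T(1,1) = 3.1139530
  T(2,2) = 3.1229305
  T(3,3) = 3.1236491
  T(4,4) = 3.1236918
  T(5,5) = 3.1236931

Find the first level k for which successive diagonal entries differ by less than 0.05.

|T(1,1) − T(0,0)| = 0.1947103 ≥ 0.05
|T(2,2) − T(1,1)| = 0.0089775 < 0.05

k = 2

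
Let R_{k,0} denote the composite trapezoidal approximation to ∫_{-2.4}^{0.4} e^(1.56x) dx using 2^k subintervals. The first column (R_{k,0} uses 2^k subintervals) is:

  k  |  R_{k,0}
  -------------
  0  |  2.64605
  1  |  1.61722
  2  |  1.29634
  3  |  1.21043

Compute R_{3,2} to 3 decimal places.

Richardson extrapolation on the trapezoidal column (denominator 4−1=3):
R_{2,1} = (4·1.29634 − 1.61722) / 3 = 1.18938
R_{3,1} = 1.21043 + (1.21043 − 1.29634)/3 = 1.18179
R_{3,2} = (16·1.18179 − 1.18938) / 15 = 1.18128

1.181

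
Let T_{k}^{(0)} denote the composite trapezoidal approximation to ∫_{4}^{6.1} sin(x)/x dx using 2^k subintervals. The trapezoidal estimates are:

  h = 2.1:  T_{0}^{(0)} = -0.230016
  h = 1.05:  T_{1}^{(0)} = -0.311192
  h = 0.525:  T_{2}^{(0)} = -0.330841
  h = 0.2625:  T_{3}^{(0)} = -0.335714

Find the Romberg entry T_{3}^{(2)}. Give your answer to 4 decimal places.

Richardson extrapolation on the trapezoidal column (denominator 4−1=3):
T_{2}^{(1)} = -0.330841 + (-0.330841 − (-0.311192))/3 = -0.337391
T_{3}^{(1)} = -0.335714 + (-0.335714 − (-0.330841))/3 = -0.337338
T_{3}^{(2)} = (16·(-0.337338) − (-0.337391)) / 15 = -0.337334
(Column j=1 coincides with Simpson's rule on the same nodes.)

-0.3373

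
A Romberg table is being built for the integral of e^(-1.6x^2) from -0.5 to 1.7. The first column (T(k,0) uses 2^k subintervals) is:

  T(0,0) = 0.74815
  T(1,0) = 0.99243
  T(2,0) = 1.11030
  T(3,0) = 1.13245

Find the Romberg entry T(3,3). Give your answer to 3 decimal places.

Richardson extrapolation on the trapezoidal column (denominator 4−1=3):
T(1,1) = 0.99243 + (0.99243 − 0.74815)/3 = 1.07386
T(2,1) = (4·1.11030 − 0.99243) / 3 = 1.14959
T(3,1) = 1.13245 + (1.13245 − 1.11030)/3 = 1.13983
T(2,2) = (16·1.14959 − 1.07386) / 15 = 1.15464
T(3,2) = 1.13983 + (1.13983 − 1.14959)/15 = 1.13918
T(3,3) = (64·1.13918 − 1.15464) / 63 = 1.13893

1.139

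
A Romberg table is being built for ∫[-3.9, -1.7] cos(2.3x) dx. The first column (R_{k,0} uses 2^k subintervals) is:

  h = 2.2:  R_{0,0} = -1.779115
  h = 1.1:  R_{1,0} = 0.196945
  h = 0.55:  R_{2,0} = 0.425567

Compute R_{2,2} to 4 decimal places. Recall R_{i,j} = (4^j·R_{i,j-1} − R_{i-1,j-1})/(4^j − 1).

R_{1,1} = 0.196945 + (0.196945 − (-1.779115))/3 = 0.855632
R_{2,1} = 0.425567 + (0.425567 − 0.196945)/3 = 0.501774
R_{2,2} = (16·0.501774 − 0.855632) / 15 = 0.478183

0.4782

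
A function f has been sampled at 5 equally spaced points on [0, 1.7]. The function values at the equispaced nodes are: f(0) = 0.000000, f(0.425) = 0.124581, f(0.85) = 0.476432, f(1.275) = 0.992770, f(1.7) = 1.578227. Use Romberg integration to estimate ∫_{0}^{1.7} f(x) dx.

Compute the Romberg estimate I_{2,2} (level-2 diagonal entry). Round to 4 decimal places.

0.9920

I_{0,0} (trapezoid, 1 panel, h=1.7000): 1.341493
I_{1,0} (trapezoid, 2 panels, h=0.8500): 1.075714
I_{2,0} (trapezoid, 4 panels, h=0.4250): 1.012731
I_{1,1} = 1.075714 + (1.075714 − 1.341493)/3 = 0.987121
I_{2,1} = 1.012731 + (1.012731 − 1.075714)/3 = 0.991737
I_{2,2} = 0.991737 + (0.991737 − 0.987121)/15 = 0.992045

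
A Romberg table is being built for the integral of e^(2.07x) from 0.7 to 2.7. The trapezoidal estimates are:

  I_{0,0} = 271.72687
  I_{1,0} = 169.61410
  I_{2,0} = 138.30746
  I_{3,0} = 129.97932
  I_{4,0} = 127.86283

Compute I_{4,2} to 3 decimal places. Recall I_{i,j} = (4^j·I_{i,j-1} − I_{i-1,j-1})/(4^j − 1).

Richardson extrapolation on the trapezoidal column (denominator 4−1=3):
I_{3,1} = (4·129.97932 − 138.30746) / 3 = 127.20327
I_{4,1} = 127.86283 + (127.86283 − 129.97932)/3 = 127.15733
I_{4,2} = (16·127.15733 − 127.20327) / 15 = 127.15427
(Column j=1 coincides with Simpson's rule on the same nodes.)

127.154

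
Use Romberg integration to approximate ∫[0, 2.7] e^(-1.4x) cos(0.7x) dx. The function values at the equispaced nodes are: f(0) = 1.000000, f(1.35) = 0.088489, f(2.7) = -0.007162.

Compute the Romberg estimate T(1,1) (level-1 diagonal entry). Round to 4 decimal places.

T(0,0) (trapezoid, 1 panel, h=2.7000): 1.340331
T(1,0) (trapezoid, 2 panels, h=1.3500): 0.789626
T(1,1) = 0.789626 + (0.789626 − 1.340331)/3 = 0.606058

0.6061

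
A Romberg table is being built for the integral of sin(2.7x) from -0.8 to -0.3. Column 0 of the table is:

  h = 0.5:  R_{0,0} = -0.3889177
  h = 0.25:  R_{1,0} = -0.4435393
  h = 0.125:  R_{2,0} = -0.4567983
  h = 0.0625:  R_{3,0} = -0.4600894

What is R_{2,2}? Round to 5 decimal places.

R_{1,1} = (4·(-0.4435393) − (-0.3889177)) / 3 = -0.4617465
R_{2,1} = -0.4567983 + (-0.4567983 − (-0.4435393))/3 = -0.4612180
R_{2,2} = (16·(-0.4612180) − (-0.4617465)) / 15 = -0.4611828

-0.46118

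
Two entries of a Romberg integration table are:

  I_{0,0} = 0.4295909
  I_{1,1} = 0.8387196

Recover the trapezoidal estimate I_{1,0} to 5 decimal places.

From I_{1,1} = (4·I_{1,0} − I_{0,0})/3, solve for I_{1,0}:
4·I_{1,0} = 3·0.8387196 + 0.4295909 = 2.9457497
I_{1,0} = 0.7364374

0.73644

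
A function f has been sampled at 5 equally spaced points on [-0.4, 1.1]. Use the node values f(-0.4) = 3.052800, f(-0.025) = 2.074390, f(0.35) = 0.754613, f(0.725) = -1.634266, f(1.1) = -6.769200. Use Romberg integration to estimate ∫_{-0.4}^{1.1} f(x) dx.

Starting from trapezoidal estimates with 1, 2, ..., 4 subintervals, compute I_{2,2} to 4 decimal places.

-0.0479

I_{0,0} (trapezoid, 1 panel, h=1.5000): -2.787300
I_{1,0} (trapezoid, 2 panels, h=0.7500): -0.827690
I_{2,0} (trapezoid, 4 panels, h=0.3750): -0.248799
I_{1,1} = -0.827690 + (-0.827690 − (-2.787300))/3 = -0.174487
I_{2,1} = -0.248799 + (-0.248799 − (-0.827690))/3 = -0.055835
I_{2,2} = -0.055835 + (-0.055835 − (-0.174487))/15 = -0.047925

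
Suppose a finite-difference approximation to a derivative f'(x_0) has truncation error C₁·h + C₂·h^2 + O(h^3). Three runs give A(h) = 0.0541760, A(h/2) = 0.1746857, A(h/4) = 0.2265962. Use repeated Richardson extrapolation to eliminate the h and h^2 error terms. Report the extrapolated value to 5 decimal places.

0.27294

First eliminate the h term (factor 2^1 = 2):
  B₁ = (2·0.1746857 − 0.0541760)/1 = 0.2951954
  B₂ = (2·0.2265962 − 0.1746857)/1 = 0.2785067
Then eliminate the h^2 term (factor 2^2 = 4):
  (4·0.2785067 − 0.2951954)/3 = 0.2729438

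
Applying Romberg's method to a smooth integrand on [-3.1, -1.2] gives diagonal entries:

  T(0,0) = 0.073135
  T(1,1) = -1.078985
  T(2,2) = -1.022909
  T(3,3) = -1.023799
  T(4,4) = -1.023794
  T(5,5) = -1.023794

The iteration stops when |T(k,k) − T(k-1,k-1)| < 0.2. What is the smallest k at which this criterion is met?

k = 2

|T(1,1) − T(0,0)| = 1.152120 ≥ 0.2
|T(2,2) − T(1,1)| = 0.056076 < 0.2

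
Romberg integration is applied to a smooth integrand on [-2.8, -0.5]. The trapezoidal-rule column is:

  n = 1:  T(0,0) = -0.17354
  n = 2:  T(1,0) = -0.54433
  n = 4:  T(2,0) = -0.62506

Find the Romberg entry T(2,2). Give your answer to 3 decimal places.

-0.651

T(1,1) = (4·(-0.54433) − (-0.17354)) / 3 = -0.66793
T(2,1) = -0.62506 + (-0.62506 − (-0.54433))/3 = -0.65197
T(2,2) = (16·(-0.65197) − (-0.66793)) / 15 = -0.65091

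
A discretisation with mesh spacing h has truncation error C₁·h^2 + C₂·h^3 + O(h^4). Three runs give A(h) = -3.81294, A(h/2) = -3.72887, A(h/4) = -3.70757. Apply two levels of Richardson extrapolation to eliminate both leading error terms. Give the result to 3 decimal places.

-3.700

First eliminate the h^2 term (factor 2^2 = 4):
  B₁ = (4·(-3.72887) − (-3.81294))/3 = -3.70085
  B₂ = (4·(-3.70757) − (-3.72887))/3 = -3.70047
Then eliminate the h^3 term (factor 2^3 = 8):
  (8·(-3.70047) − (-3.70085))/7 = -3.70042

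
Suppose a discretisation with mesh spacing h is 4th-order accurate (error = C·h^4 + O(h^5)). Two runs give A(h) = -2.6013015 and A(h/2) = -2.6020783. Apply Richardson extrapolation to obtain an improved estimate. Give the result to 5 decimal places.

-2.60213

The leading error scales as h^4; refining by a factor of 2 reduces it by 2^4 = 16.
Extrapolated value = (16·A(h/2) − A(h)) / (16 − 1)
= (16·(-2.6020783) − (-2.6013015)) / 15
= -39.0319513 / 15 = -2.6021301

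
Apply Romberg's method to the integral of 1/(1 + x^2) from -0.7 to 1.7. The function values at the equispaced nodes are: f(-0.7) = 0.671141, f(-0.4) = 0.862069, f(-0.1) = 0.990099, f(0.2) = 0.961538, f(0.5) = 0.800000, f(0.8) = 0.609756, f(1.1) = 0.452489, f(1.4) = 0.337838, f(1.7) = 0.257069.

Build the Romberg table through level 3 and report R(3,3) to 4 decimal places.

1.6490

R(0,0) (trapezoid, 1 panel, h=2.4000): 1.113852
R(1,0) (trapezoid, 2 panels, h=1.2000): 1.516926
R(2,0) (trapezoid, 4 panels, h=0.6000): 1.624016
R(3,0) (trapezoid, 8 panels, h=0.3000): 1.643368
R(1,1) = 1.516926 + (1.516926 − 1.113852)/3 = 1.651284
R(2,1) = 1.624016 + (1.624016 − 1.516926)/3 = 1.659713
R(3,1) = 1.643368 + (1.643368 − 1.624016)/3 = 1.649819
R(2,2) = 1.659713 + (1.659713 − 1.651284)/15 = 1.660275
R(3,2) = 1.649819 + (1.649819 − 1.659713)/15 = 1.649159
R(3,3) = 1.649159 + (1.649159 − 1.660275)/63 = 1.648983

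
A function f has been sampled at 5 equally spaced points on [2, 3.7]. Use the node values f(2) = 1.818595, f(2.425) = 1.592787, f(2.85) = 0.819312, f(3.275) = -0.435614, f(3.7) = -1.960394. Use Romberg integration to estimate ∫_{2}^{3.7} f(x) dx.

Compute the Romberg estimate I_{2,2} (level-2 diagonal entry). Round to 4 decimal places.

I_{0,0} (trapezoid, 1 panel, h=1.7000): -0.120529
I_{1,0} (trapezoid, 2 panels, h=0.8500): 0.636151
I_{2,0} (trapezoid, 4 panels, h=0.4250): 0.809874
I_{1,1} = 0.636151 + (0.636151 − (-0.120529))/3 = 0.888378
I_{2,1} = 0.809874 + (0.809874 − 0.636151)/3 = 0.867782
I_{2,2} = 0.867782 + (0.867782 − 0.888378)/15 = 0.866409

0.8664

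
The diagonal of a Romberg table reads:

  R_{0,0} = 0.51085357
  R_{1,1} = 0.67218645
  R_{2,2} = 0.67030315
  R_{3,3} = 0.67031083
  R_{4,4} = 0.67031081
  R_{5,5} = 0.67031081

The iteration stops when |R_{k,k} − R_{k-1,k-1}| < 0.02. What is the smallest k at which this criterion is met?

k = 2

|R_{1,1} − R_{0,0}| = 0.16133288 ≥ 0.02
|R_{2,2} − R_{1,1}| = 0.00188330 < 0.02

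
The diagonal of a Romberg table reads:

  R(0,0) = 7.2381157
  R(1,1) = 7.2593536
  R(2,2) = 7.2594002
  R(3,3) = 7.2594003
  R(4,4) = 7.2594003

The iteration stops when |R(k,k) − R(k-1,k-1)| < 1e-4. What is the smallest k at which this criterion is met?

k = 2

|R(1,1) − R(0,0)| = 0.0212379 ≥ 1e-4
|R(2,2) − R(1,1)| = 0.0000466 < 1e-4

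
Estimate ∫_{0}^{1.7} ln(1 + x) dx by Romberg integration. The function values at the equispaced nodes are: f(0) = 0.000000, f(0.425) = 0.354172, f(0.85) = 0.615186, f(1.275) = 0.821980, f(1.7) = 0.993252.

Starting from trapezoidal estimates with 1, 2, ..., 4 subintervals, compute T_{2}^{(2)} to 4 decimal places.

T_{0}^{(0)} (trapezoid, 1 panel, h=1.7000): 0.844264
T_{1}^{(0)} (trapezoid, 2 panels, h=0.8500): 0.945040
T_{2}^{(0)} (trapezoid, 4 panels, h=0.4250): 0.972385
T_{1}^{(1)} = 0.945040 + (0.945040 − 0.844264)/3 = 0.978632
T_{2}^{(1)} = 0.972385 + (0.972385 − 0.945040)/3 = 0.981500
T_{2}^{(2)} = 0.981500 + (0.981500 − 0.978632)/15 = 0.981691

0.9817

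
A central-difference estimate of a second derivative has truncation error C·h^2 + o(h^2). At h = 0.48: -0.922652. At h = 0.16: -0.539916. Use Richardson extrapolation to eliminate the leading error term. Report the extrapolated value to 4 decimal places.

-0.4921

Extrapolated value = (9·A(h/3) − A(h)) / (9 − 1)
= (9·(-0.539916) − (-0.922652)) / 8
= -3.936592 / 8 = -0.492074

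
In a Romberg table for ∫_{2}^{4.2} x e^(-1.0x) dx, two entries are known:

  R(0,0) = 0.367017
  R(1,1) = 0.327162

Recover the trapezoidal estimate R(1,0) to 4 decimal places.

From R(1,1) = (4·R(1,0) − R(0,0))/3, solve for R(1,0):
4·R(1,0) = 3·0.327162 + 0.367017 = 1.348503
R(1,0) = 0.337126

0.3371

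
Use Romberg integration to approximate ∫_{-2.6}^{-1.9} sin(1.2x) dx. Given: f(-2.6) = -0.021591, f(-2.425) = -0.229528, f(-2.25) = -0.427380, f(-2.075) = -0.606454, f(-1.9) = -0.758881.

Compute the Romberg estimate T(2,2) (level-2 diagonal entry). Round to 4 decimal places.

T(0,0) (trapezoid, 1 panel, h=0.7000): -0.273165
T(1,0) (trapezoid, 2 panels, h=0.3500): -0.286166
T(2,0) (trapezoid, 4 panels, h=0.1750): -0.289380
T(1,1) = -0.286166 + (-0.286166 − (-0.273165))/3 = -0.290500
T(2,1) = -0.289380 + (-0.289380 − (-0.286166))/3 = -0.290451
T(2,2) = -0.290451 + (-0.290451 − (-0.290500))/15 = -0.290448

-0.2904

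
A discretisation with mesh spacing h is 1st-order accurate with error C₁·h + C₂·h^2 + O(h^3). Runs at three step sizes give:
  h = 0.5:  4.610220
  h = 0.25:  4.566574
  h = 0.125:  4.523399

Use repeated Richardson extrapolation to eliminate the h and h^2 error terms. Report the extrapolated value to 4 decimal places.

4.4660

First eliminate the h term (factor 2^1 = 2):
  B₁ = (2·4.566574 − 4.610220)/1 = 4.522928
  B₂ = (2·4.523399 − 4.566574)/1 = 4.480224
Then eliminate the h^2 term (factor 2^2 = 4):
  (4·4.480224 − 4.522928)/3 = 4.465989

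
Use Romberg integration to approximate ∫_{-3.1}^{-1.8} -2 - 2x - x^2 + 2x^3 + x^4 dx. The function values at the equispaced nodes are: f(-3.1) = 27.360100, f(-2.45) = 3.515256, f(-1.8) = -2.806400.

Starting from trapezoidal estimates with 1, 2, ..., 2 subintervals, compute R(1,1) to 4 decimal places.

8.3665

R(0,0) (trapezoid, 1 panel, h=1.3000): 15.959905
R(1,0) (trapezoid, 2 panels, h=0.6500): 10.264869
R(1,1) = 10.264869 + (10.264869 − 15.959905)/3 = 8.366524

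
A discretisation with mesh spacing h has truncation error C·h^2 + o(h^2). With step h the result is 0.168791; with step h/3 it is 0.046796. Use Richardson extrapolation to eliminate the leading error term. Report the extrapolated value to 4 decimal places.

0.0315

Extrapolated value = (9·A(h/3) − A(h)) / (9 − 1)
= (9·0.046796 − 0.168791) / 8
= 0.252373 / 8 = 0.031547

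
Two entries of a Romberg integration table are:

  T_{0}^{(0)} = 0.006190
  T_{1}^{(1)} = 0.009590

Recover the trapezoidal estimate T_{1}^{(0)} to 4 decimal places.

From T_{1}^{(1)} = (4·T_{1}^{(0)} − T_{0}^{(0)})/3, solve for T_{1}^{(0)}:
4·T_{1}^{(0)} = 3·0.009590 + 0.006190 = 0.034960
T_{1}^{(0)} = 0.008740

0.0087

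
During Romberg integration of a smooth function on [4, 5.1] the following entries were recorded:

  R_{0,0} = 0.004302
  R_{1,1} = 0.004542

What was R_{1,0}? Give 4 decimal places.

From R_{1,1} = (4·R_{1,0} − R_{0,0})/3, solve for R_{1,0}:
4·R_{1,0} = 3·0.004542 + 0.004302 = 0.017928
R_{1,0} = 0.004482

0.0045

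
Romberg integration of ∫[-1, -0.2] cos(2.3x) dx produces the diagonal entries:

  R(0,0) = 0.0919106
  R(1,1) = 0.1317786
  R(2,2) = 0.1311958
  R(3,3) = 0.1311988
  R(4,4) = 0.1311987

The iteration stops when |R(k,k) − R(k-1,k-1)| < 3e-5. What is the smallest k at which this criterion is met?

k = 3

|R(1,1) − R(0,0)| = 0.0398680 ≥ 3e-5
|R(2,2) − R(1,1)| = 0.0005828 ≥ 3e-5
|R(3,3) − R(2,2)| = 0.0000030 < 3e-5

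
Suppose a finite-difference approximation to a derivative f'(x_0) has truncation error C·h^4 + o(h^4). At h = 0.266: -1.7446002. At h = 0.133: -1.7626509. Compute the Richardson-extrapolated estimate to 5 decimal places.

The leading error scales as h^4; refining by a factor of 2 reduces it by 2^4 = 16.
Extrapolated value = (16·A(h/2) − A(h)) / (16 − 1)
= (16·(-1.7626509) − (-1.7446002)) / 15
= -26.4578142 / 15 = -1.7638543

-1.76385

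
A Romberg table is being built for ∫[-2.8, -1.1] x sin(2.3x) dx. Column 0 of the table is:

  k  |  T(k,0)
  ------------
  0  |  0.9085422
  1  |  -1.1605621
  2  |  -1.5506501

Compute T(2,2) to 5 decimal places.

-1.66937

Richardson extrapolation on the trapezoidal column (denominator 4−1=3):
T(1,1) = (4·(-1.1605621) − 0.9085422) / 3 = -1.8502635
T(2,1) = (4·(-1.5506501) − (-1.1605621)) / 3 = -1.6806794
T(2,2) = (16·(-1.6806794) − (-1.8502635)) / 15 = -1.6693738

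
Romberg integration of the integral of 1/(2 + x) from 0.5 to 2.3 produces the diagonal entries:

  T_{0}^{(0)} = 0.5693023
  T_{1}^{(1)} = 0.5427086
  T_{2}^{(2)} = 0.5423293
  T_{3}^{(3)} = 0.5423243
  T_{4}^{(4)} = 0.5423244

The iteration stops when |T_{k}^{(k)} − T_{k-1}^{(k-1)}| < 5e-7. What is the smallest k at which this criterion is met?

|T_{1}^{(1)} − T_{0}^{(0)}| = 0.0265937 ≥ 5e-7
|T_{2}^{(2)} − T_{1}^{(1)}| = 0.0003793 ≥ 5e-7
|T_{3}^{(3)} − T_{2}^{(2)}| = 0.0000050 ≥ 5e-7
|T_{4}^{(4)} − T_{3}^{(3)}| = 0.0000001 < 5e-7

k = 4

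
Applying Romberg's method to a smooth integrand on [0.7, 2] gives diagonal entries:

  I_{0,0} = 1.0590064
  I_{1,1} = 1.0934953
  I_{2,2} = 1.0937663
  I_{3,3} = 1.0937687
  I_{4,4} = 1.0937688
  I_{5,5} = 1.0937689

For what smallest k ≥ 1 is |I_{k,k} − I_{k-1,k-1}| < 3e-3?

|I_{1,1} − I_{0,0}| = 0.0344889 ≥ 3e-3
|I_{2,2} − I_{1,1}| = 0.0002710 < 3e-3

k = 2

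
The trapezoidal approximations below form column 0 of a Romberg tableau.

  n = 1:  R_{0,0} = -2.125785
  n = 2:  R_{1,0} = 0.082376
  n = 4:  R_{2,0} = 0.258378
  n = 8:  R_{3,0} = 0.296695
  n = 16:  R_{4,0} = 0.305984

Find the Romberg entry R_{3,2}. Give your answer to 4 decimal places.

Richardson extrapolation on the trapezoidal column (denominator 4−1=3):
R_{2,1} = 0.258378 + (0.258378 − 0.082376)/3 = 0.317045
R_{3,1} = 0.296695 + (0.296695 − 0.258378)/3 = 0.309467
R_{3,2} = 0.309467 + (0.309467 − 0.317045)/15 = 0.308962

0.3090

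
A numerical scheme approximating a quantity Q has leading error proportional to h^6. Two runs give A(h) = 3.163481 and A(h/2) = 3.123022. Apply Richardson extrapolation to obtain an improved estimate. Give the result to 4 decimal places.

Extrapolated value = (64·A(h/2) − A(h)) / (64 − 1)
= (64·3.123022 − 3.163481) / 63
= 196.709927 / 63 = 3.122380

3.1224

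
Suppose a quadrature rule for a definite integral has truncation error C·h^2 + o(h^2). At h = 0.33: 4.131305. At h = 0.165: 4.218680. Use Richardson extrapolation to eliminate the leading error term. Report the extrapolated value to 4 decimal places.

4.2478

Extrapolated value = (4·A(h/2) − A(h)) / (4 − 1)
= (4·4.218680 − 4.131305) / 3
= 12.743415 / 3 = 4.247805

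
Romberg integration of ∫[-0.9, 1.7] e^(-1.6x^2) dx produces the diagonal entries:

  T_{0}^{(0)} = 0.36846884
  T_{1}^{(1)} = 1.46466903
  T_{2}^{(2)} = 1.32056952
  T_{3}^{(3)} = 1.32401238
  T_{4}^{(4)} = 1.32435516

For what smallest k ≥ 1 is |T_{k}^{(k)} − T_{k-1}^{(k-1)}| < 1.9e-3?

|T_{1}^{(1)} − T_{0}^{(0)}| = 1.09620019 ≥ 1.9e-3
|T_{2}^{(2)} − T_{1}^{(1)}| = 0.14409951 ≥ 1.9e-3
|T_{3}^{(3)} − T_{2}^{(2)}| = 0.00344286 ≥ 1.9e-3
|T_{4}^{(4)} − T_{3}^{(3)}| = 0.00034278 < 1.9e-3

k = 4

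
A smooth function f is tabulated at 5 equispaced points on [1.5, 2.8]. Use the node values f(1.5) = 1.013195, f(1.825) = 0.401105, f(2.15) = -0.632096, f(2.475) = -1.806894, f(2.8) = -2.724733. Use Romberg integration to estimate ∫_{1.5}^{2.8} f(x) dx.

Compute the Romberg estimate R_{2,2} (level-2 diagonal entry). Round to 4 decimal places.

R_{0,0} (trapezoid, 1 panel, h=1.3000): -1.112500
R_{1,0} (trapezoid, 2 panels, h=0.6500): -0.967112
R_{2,0} (trapezoid, 4 panels, h=0.3250): -0.940438
R_{1,1} = -0.967112 + (-0.967112 − (-1.112500))/3 = -0.918649
R_{2,1} = -0.940438 + (-0.940438 − (-0.967112))/3 = -0.931547
R_{2,2} = -0.931547 + (-0.931547 − (-0.918649))/15 = -0.932407

-0.9324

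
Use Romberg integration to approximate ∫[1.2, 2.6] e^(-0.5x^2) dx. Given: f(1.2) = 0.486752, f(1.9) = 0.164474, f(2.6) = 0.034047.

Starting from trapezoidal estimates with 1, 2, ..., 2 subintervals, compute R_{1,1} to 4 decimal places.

0.2750

R_{0,0} (trapezoid, 1 panel, h=1.4000): 0.364559
R_{1,0} (trapezoid, 2 panels, h=0.7000): 0.297411
R_{1,1} = 0.297411 + (0.297411 − 0.364559)/3 = 0.275028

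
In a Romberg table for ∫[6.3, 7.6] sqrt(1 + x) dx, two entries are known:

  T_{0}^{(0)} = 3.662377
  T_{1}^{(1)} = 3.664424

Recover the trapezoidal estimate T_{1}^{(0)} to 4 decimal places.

From T_{1}^{(1)} = (4·T_{1}^{(0)} − T_{0}^{(0)})/3, solve for T_{1}^{(0)}:
4·T_{1}^{(0)} = 3·3.664424 + 3.662377 = 14.655649
T_{1}^{(0)} = 3.663912

3.6639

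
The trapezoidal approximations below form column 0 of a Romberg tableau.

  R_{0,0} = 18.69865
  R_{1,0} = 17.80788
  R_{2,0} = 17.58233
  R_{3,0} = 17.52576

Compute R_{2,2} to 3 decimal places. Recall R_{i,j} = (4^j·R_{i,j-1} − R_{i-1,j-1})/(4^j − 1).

Richardson extrapolation on the trapezoidal column (denominator 4−1=3):
R_{1,1} = 17.80788 + (17.80788 − 18.69865)/3 = 17.51096
R_{2,1} = (4·17.58233 − 17.80788) / 3 = 17.50715
R_{2,2} = 17.50715 + (17.50715 − 17.51096)/15 = 17.50690

17.507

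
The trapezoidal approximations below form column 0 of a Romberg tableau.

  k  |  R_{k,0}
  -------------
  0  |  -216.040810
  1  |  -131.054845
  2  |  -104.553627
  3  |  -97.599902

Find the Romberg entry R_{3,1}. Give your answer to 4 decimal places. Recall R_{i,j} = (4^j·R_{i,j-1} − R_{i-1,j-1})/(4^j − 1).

Richardson extrapolation on the trapezoidal column (denominator 4−1=3):
R_{3,1} = (4·(-97.599902) − (-104.553627)) / 3 = -95.281994

-95.2820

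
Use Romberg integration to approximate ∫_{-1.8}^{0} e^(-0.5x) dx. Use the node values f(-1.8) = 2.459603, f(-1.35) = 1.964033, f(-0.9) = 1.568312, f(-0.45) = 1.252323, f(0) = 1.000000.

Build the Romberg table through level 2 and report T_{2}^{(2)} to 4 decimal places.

2.9192

T_{0}^{(0)} (trapezoid, 1 panel, h=1.8000): 3.113643
T_{1}^{(0)} (trapezoid, 2 panels, h=0.9000): 2.968302
T_{2}^{(0)} (trapezoid, 4 panels, h=0.4500): 2.931511
T_{1}^{(1)} = 2.968302 + (2.968302 − 3.113643)/3 = 2.919855
T_{2}^{(1)} = 2.931511 + (2.931511 − 2.968302)/3 = 2.919247
T_{2}^{(2)} = 2.919247 + (2.919247 − 2.919855)/15 = 2.919206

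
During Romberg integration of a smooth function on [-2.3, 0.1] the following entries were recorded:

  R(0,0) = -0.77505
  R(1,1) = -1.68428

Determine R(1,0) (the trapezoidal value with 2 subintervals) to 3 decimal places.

From R(1,1) = (4·R(1,0) − R(0,0))/3, solve for R(1,0):
4·R(1,0) = 3·(-1.68428) + (-0.77505) = -5.82789
R(1,0) = -1.45697

-1.457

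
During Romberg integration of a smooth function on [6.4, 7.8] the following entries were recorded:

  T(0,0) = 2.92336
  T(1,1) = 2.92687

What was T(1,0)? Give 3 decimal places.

2.926

From T(1,1) = (4·T(1,0) − T(0,0))/3, solve for T(1,0):
4·T(1,0) = 3·2.92687 + 2.92336 = 11.70397
T(1,0) = 2.92599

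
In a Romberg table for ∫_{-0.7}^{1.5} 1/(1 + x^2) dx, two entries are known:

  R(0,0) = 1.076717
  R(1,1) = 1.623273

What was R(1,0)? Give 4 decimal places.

From R(1,1) = (4·R(1,0) − R(0,0))/3, solve for R(1,0):
4·R(1,0) = 3·1.623273 + 1.076717 = 5.946536
R(1,0) = 1.486634

1.4866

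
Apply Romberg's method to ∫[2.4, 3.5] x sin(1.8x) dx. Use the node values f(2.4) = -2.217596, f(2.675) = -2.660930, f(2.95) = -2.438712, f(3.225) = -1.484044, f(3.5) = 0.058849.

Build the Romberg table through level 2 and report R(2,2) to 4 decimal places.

-2.1635

R(0,0) (trapezoid, 1 panel, h=1.1000): -1.187311
R(1,0) (trapezoid, 2 panels, h=0.5500): -1.934947
R(2,0) (trapezoid, 4 panels, h=0.2750): -2.107341
R(1,1) = -1.934947 + (-1.934947 − (-1.187311))/3 = -2.184159
R(2,1) = -2.107341 + (-2.107341 − (-1.934947))/3 = -2.164806
R(2,2) = -2.164806 + (-2.164806 − (-2.184159))/15 = -2.163516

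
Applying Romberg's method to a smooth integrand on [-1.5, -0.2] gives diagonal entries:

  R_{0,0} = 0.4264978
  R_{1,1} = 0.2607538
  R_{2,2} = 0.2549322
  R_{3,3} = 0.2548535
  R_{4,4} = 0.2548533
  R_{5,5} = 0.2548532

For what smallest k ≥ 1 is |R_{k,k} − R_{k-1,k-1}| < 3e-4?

k = 3

|R_{1,1} − R_{0,0}| = 0.1657440 ≥ 3e-4
|R_{2,2} − R_{1,1}| = 0.0058216 ≥ 3e-4
|R_{3,3} − R_{2,2}| = 0.0000787 < 3e-4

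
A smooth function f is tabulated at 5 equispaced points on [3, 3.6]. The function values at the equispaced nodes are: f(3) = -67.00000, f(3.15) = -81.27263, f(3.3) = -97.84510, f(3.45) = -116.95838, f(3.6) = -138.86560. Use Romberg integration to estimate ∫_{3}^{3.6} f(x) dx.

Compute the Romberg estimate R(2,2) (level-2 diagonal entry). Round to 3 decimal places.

R(0,0) (trapezoid, 1 panel, h=0.6000): -61.75968
R(1,0) (trapezoid, 2 panels, h=0.3000): -60.23337
R(2,0) (trapezoid, 4 panels, h=0.1500): -59.85134
R(1,1) = -60.23337 + (-60.23337 − (-61.75968))/3 = -59.72460
R(2,1) = -59.85134 + (-59.85134 − (-60.23337))/3 = -59.72400
R(2,2) = -59.72400 + (-59.72400 − (-59.72460))/15 = -59.72396

-59.724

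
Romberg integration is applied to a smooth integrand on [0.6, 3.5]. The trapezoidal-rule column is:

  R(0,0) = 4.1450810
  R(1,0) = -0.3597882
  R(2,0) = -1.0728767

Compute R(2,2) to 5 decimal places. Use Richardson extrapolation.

R(1,1) = (4·(-0.3597882) − 4.1450810) / 3 = -1.8614113
R(2,1) = (4·(-1.0728767) − (-0.3597882)) / 3 = -1.3105729
R(2,2) = -1.3105729 + (-1.3105729 − (-1.8614113))/15 = -1.2738503
(Column j=1 coincides with Simpson's rule on the same nodes.)

-1.27385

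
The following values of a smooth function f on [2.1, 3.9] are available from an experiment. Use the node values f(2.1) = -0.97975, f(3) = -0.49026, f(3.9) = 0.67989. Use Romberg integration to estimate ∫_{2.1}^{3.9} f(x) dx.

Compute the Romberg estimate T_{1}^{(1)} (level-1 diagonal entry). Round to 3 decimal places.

T_{0}^{(0)} (trapezoid, 1 panel, h=1.8000): -0.26987
T_{1}^{(0)} (trapezoid, 2 panels, h=0.9000): -0.57617
T_{1}^{(1)} = -0.57617 + (-0.57617 − (-0.26987))/3 = -0.67827

-0.678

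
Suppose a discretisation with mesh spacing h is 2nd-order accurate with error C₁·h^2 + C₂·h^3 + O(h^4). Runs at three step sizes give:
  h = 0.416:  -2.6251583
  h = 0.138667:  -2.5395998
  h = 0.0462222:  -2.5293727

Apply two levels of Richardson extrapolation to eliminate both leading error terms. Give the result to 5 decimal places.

-2.52806

First eliminate the h^2 term (factor 3^2 = 9):
  B₁ = (9·(-2.5395998) − (-2.6251583))/8 = -2.5289050
  B₂ = (9·(-2.5293727) − (-2.5395998))/8 = -2.5280943
Then eliminate the h^3 term (factor 3^3 = 27):
  (27·(-2.5280943) − (-2.5289050))/26 = -2.5280631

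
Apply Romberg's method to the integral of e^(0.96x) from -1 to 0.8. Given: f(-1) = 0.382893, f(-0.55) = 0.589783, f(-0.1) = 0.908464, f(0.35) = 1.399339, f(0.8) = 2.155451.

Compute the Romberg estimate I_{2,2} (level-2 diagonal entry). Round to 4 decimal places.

I_{0,0} (trapezoid, 1 panel, h=1.8000): 2.284510
I_{1,0} (trapezoid, 2 panels, h=0.9000): 1.959872
I_{2,0} (trapezoid, 4 panels, h=0.4500): 1.875041
I_{1,1} = 1.959872 + (1.959872 − 2.284510)/3 = 1.851659
I_{2,1} = 1.875041 + (1.875041 − 1.959872)/3 = 1.846764
I_{2,2} = 1.846764 + (1.846764 − 1.851659)/15 = 1.846438

1.8464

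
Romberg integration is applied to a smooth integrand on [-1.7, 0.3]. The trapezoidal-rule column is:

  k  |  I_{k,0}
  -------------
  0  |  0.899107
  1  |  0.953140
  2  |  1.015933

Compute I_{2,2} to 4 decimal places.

1.0412

Richardson extrapolation on the trapezoidal column (denominator 4−1=3):
I_{1,1} = 0.953140 + (0.953140 − 0.899107)/3 = 0.971151
I_{2,1} = 1.015933 + (1.015933 − 0.953140)/3 = 1.036864
I_{2,2} = 1.036864 + (1.036864 − 0.971151)/15 = 1.041245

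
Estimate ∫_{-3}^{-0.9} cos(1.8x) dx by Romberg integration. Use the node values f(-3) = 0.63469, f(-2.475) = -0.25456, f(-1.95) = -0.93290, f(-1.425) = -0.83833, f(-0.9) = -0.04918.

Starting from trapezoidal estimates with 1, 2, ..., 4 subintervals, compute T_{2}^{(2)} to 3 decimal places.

T_{0}^{(0)} (trapezoid, 1 panel, h=2.1000): 0.61479
T_{1}^{(0)} (trapezoid, 2 panels, h=1.0500): -0.67215
T_{2}^{(0)} (trapezoid, 4 panels, h=0.5250): -0.90984
T_{1}^{(1)} = -0.67215 + (-0.67215 − 0.61479)/3 = -1.10113
T_{2}^{(1)} = -0.90984 + (-0.90984 − (-0.67215))/3 = -0.98907
T_{2}^{(2)} = -0.98907 + (-0.98907 − (-1.10113))/15 = -0.98160

-0.982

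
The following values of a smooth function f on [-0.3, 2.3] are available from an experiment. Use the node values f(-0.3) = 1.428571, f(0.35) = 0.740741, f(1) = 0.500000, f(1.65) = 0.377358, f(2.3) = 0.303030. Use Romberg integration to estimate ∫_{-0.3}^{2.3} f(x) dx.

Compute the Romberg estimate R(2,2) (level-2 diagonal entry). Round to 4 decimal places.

R(0,0) (trapezoid, 1 panel, h=2.6000): 2.251081
R(1,0) (trapezoid, 2 panels, h=1.3000): 1.775541
R(2,0) (trapezoid, 4 panels, h=0.6500): 1.614535
R(1,1) = 1.775541 + (1.775541 − 2.251081)/3 = 1.617028
R(2,1) = 1.614535 + (1.614535 − 1.775541)/3 = 1.560866
R(2,2) = 1.560866 + (1.560866 − 1.617028)/15 = 1.557122

1.5571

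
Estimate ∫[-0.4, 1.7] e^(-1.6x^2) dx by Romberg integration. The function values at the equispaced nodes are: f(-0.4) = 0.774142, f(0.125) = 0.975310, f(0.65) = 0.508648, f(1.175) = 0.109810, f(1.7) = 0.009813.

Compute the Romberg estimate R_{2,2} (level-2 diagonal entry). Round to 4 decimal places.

R_{0,0} (trapezoid, 1 panel, h=2.1000): 0.823153
R_{1,0} (trapezoid, 2 panels, h=1.0500): 0.945657
R_{2,0} (trapezoid, 4 panels, h=0.5250): 1.042516
R_{1,1} = 0.945657 + (0.945657 − 0.823153)/3 = 0.986492
R_{2,1} = 1.042516 + (1.042516 − 0.945657)/3 = 1.074802
R_{2,2} = 1.074802 + (1.074802 − 0.986492)/15 = 1.080689

1.0807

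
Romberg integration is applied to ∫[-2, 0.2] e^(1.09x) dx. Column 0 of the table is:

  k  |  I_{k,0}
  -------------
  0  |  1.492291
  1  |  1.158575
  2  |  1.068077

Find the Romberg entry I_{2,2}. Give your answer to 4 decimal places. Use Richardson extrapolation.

I_{1,1} = (4·1.158575 − 1.492291) / 3 = 1.047336
I_{2,1} = 1.068077 + (1.068077 − 1.158575)/3 = 1.037911
I_{2,2} = (16·1.037911 − 1.047336) / 15 = 1.037283
(Column j=1 coincides with Simpson's rule on the same nodes.)

1.0373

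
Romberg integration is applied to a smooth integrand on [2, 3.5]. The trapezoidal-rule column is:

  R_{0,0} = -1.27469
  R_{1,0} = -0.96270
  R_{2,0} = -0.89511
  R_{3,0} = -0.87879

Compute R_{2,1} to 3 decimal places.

Richardson extrapolation on the trapezoidal column (denominator 4−1=3):
R_{2,1} = -0.89511 + (-0.89511 − (-0.96270))/3 = -0.87258

-0.873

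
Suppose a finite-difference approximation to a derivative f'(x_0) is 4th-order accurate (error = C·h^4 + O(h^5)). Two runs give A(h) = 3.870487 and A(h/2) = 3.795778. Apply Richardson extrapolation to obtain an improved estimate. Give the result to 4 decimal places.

The leading error scales as h^4; refining by a factor of 2 reduces it by 2^4 = 16.
Extrapolated value = (16·A(h/2) − A(h)) / (16 − 1)
= (16·3.795778 − 3.870487) / 15
= 56.861961 / 15 = 3.790797

3.7908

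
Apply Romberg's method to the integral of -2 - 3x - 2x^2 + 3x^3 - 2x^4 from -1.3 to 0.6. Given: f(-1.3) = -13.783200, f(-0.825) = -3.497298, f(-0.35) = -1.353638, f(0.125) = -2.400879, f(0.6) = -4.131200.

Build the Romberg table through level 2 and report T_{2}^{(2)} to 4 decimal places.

T_{0}^{(0)} (trapezoid, 1 panel, h=1.9000): -17.018680
T_{1}^{(0)} (trapezoid, 2 panels, h=0.9500): -9.795296
T_{2}^{(0)} (trapezoid, 4 panels, h=0.4750): -7.699282
T_{1}^{(1)} = -9.795296 + (-9.795296 − (-17.018680))/3 = -7.387501
T_{2}^{(1)} = -7.699282 + (-7.699282 − (-9.795296))/3 = -7.000611
T_{2}^{(2)} = -7.000611 + (-7.000611 − (-7.387501))/15 = -6.974818

-6.9748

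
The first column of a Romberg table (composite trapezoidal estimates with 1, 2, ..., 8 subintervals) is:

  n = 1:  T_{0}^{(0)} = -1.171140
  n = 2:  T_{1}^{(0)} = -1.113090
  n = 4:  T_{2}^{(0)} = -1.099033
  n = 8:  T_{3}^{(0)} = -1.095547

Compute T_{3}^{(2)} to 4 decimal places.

-1.0944

T_{2}^{(1)} = -1.099033 + (-1.099033 − (-1.113090))/3 = -1.094347
T_{3}^{(1)} = -1.095547 + (-1.095547 − (-1.099033))/3 = -1.094385
T_{3}^{(2)} = -1.094385 + (-1.094385 − (-1.094347))/15 = -1.094388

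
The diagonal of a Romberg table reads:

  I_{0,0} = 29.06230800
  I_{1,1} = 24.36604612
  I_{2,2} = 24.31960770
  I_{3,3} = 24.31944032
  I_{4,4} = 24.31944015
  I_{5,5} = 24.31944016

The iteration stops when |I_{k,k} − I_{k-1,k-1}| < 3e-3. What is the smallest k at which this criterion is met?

k = 3

|I_{1,1} − I_{0,0}| = 4.69626188 ≥ 3e-3
|I_{2,2} − I_{1,1}| = 0.04643842 ≥ 3e-3
|I_{3,3} − I_{2,2}| = 0.00016738 < 3e-3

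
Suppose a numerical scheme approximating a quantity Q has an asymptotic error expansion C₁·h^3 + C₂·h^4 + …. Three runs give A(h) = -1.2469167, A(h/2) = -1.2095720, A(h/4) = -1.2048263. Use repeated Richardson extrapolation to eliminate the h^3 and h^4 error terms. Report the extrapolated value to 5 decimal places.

-1.20414

First eliminate the h^3 term (factor 2^3 = 8):
  B₁ = (8·(-1.2095720) − (-1.2469167))/7 = -1.2042370
  B₂ = (8·(-1.2048263) − (-1.2095720))/7 = -1.2041483
Then eliminate the h^4 term (factor 2^4 = 16):
  (16·(-1.2041483) − (-1.2042370))/15 = -1.2041424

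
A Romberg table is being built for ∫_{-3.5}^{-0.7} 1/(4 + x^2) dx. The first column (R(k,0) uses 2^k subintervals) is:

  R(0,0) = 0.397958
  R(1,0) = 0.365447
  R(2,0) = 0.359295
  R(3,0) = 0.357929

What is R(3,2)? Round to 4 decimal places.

Richardson extrapolation on the trapezoidal column (denominator 4−1=3):
R(2,1) = (4·0.359295 − 0.365447) / 3 = 0.357244
R(3,1) = (4·0.357929 − 0.359295) / 3 = 0.357474
R(3,2) = (16·0.357474 − 0.357244) / 15 = 0.357489
(Column j=1 coincides with Simpson's rule on the same nodes.)

0.3575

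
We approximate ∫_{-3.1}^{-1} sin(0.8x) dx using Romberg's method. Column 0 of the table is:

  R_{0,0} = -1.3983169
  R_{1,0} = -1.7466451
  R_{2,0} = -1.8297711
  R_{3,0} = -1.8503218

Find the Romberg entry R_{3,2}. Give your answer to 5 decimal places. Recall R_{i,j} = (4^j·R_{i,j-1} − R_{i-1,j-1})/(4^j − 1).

R_{2,1} = (4·(-1.8297711) − (-1.7466451)) / 3 = -1.8574798
R_{3,1} = (4·(-1.8503218) − (-1.8297711)) / 3 = -1.8571720
R_{3,2} = -1.8571720 + (-1.8571720 − (-1.8574798))/15 = -1.8571515

-1.85715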